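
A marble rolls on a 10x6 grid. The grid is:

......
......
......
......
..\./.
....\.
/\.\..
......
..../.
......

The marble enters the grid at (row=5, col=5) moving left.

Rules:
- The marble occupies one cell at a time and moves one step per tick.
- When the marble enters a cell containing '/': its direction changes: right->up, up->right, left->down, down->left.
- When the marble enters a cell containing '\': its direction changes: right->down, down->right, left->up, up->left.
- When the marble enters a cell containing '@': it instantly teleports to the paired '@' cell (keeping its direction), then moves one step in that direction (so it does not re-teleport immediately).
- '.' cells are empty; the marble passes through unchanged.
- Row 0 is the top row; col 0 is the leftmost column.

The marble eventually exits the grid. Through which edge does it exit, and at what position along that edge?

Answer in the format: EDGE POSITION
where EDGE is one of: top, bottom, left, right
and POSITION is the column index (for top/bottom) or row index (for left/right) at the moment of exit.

Answer: right 4

Derivation:
Step 1: enter (5,5), '.' pass, move left to (5,4)
Step 2: enter (5,4), '\' deflects left->up, move up to (4,4)
Step 3: enter (4,4), '/' deflects up->right, move right to (4,5)
Step 4: enter (4,5), '.' pass, move right to (4,6)
Step 5: at (4,6) — EXIT via right edge, pos 4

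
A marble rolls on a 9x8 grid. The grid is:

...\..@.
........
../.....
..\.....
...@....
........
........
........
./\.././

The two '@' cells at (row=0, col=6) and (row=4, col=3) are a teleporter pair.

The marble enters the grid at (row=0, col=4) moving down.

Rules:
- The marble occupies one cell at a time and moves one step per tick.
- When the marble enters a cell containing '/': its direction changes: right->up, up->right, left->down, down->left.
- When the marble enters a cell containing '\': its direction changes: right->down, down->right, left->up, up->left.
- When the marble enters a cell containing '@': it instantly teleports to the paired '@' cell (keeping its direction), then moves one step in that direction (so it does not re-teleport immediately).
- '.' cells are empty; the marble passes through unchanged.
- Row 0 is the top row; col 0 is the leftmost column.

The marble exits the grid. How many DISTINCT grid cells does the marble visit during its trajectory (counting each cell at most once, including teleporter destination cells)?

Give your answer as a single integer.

Step 1: enter (0,4), '.' pass, move down to (1,4)
Step 2: enter (1,4), '.' pass, move down to (2,4)
Step 3: enter (2,4), '.' pass, move down to (3,4)
Step 4: enter (3,4), '.' pass, move down to (4,4)
Step 5: enter (4,4), '.' pass, move down to (5,4)
Step 6: enter (5,4), '.' pass, move down to (6,4)
Step 7: enter (6,4), '.' pass, move down to (7,4)
Step 8: enter (7,4), '.' pass, move down to (8,4)
Step 9: enter (8,4), '.' pass, move down to (9,4)
Step 10: at (9,4) — EXIT via bottom edge, pos 4
Distinct cells visited: 9 (path length 9)

Answer: 9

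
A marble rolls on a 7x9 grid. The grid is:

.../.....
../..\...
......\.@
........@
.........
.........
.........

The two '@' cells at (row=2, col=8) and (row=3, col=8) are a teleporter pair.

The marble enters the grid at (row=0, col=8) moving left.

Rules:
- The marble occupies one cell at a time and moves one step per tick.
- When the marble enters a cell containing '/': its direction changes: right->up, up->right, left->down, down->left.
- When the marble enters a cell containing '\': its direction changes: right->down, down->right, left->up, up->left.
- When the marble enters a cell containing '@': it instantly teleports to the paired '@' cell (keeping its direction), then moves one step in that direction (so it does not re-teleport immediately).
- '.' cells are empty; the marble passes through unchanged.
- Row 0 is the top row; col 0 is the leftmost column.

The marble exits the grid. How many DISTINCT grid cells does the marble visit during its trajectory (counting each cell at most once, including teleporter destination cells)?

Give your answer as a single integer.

Answer: 12

Derivation:
Step 1: enter (0,8), '.' pass, move left to (0,7)
Step 2: enter (0,7), '.' pass, move left to (0,6)
Step 3: enter (0,6), '.' pass, move left to (0,5)
Step 4: enter (0,5), '.' pass, move left to (0,4)
Step 5: enter (0,4), '.' pass, move left to (0,3)
Step 6: enter (0,3), '/' deflects left->down, move down to (1,3)
Step 7: enter (1,3), '.' pass, move down to (2,3)
Step 8: enter (2,3), '.' pass, move down to (3,3)
Step 9: enter (3,3), '.' pass, move down to (4,3)
Step 10: enter (4,3), '.' pass, move down to (5,3)
Step 11: enter (5,3), '.' pass, move down to (6,3)
Step 12: enter (6,3), '.' pass, move down to (7,3)
Step 13: at (7,3) — EXIT via bottom edge, pos 3
Distinct cells visited: 12 (path length 12)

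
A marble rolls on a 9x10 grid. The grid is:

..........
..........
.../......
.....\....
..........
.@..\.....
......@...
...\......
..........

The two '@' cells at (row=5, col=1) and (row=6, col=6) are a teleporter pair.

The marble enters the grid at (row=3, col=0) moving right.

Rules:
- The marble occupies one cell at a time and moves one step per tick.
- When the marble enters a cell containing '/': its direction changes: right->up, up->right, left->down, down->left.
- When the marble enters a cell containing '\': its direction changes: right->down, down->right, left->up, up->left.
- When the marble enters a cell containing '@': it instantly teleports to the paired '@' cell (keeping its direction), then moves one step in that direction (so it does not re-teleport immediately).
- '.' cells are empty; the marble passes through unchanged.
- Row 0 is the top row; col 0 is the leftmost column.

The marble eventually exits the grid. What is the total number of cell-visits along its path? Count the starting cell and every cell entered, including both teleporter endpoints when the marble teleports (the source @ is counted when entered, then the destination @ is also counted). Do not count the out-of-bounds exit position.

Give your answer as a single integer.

Answer: 11

Derivation:
Step 1: enter (3,0), '.' pass, move right to (3,1)
Step 2: enter (3,1), '.' pass, move right to (3,2)
Step 3: enter (3,2), '.' pass, move right to (3,3)
Step 4: enter (3,3), '.' pass, move right to (3,4)
Step 5: enter (3,4), '.' pass, move right to (3,5)
Step 6: enter (3,5), '\' deflects right->down, move down to (4,5)
Step 7: enter (4,5), '.' pass, move down to (5,5)
Step 8: enter (5,5), '.' pass, move down to (6,5)
Step 9: enter (6,5), '.' pass, move down to (7,5)
Step 10: enter (7,5), '.' pass, move down to (8,5)
Step 11: enter (8,5), '.' pass, move down to (9,5)
Step 12: at (9,5) — EXIT via bottom edge, pos 5
Path length (cell visits): 11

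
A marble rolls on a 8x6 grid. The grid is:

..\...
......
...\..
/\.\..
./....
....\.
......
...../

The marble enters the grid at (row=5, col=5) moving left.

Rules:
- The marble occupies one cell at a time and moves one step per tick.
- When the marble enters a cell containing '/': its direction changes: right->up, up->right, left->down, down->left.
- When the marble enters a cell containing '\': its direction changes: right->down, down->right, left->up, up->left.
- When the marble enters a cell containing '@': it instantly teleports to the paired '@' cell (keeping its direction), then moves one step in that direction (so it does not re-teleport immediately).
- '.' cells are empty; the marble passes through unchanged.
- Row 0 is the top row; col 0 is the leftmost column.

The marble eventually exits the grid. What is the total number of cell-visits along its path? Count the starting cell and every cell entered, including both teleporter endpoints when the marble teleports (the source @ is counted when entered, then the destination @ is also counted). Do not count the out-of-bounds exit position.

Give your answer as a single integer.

Step 1: enter (5,5), '.' pass, move left to (5,4)
Step 2: enter (5,4), '\' deflects left->up, move up to (4,4)
Step 3: enter (4,4), '.' pass, move up to (3,4)
Step 4: enter (3,4), '.' pass, move up to (2,4)
Step 5: enter (2,4), '.' pass, move up to (1,4)
Step 6: enter (1,4), '.' pass, move up to (0,4)
Step 7: enter (0,4), '.' pass, move up to (-1,4)
Step 8: at (-1,4) — EXIT via top edge, pos 4
Path length (cell visits): 7

Answer: 7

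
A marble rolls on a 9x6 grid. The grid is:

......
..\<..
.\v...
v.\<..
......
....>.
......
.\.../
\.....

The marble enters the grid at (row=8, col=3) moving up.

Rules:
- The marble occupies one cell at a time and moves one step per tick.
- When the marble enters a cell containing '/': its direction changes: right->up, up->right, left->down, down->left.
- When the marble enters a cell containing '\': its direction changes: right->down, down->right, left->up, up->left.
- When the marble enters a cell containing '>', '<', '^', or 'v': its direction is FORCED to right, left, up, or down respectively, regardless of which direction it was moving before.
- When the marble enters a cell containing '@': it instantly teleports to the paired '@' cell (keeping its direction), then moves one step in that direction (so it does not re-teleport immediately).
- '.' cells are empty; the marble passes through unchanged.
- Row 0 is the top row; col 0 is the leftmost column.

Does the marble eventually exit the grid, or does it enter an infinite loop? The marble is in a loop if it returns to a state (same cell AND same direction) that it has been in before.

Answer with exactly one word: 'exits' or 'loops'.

Step 1: enter (8,3), '.' pass, move up to (7,3)
Step 2: enter (7,3), '.' pass, move up to (6,3)
Step 3: enter (6,3), '.' pass, move up to (5,3)
Step 4: enter (5,3), '.' pass, move up to (4,3)
Step 5: enter (4,3), '.' pass, move up to (3,3)
Step 6: enter (3,3), '<' forces up->left, move left to (3,2)
Step 7: enter (3,2), '\' deflects left->up, move up to (2,2)
Step 8: enter (2,2), 'v' forces up->down, move down to (3,2)
Step 9: enter (3,2), '\' deflects down->right, move right to (3,3)
Step 10: enter (3,3), '<' forces right->left, move left to (3,2)
Step 11: at (3,2) dir=left — LOOP DETECTED (seen before)

Answer: loops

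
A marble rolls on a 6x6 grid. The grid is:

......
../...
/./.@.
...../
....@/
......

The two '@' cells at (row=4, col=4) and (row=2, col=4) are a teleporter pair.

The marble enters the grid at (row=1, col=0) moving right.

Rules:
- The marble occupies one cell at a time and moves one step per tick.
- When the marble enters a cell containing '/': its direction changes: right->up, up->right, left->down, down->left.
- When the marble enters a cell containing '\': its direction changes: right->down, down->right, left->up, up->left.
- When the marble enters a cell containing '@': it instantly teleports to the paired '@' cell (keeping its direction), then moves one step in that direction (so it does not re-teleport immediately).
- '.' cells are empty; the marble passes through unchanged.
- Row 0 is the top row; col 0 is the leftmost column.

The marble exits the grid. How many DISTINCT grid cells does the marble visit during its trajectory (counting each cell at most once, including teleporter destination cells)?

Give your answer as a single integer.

Answer: 4

Derivation:
Step 1: enter (1,0), '.' pass, move right to (1,1)
Step 2: enter (1,1), '.' pass, move right to (1,2)
Step 3: enter (1,2), '/' deflects right->up, move up to (0,2)
Step 4: enter (0,2), '.' pass, move up to (-1,2)
Step 5: at (-1,2) — EXIT via top edge, pos 2
Distinct cells visited: 4 (path length 4)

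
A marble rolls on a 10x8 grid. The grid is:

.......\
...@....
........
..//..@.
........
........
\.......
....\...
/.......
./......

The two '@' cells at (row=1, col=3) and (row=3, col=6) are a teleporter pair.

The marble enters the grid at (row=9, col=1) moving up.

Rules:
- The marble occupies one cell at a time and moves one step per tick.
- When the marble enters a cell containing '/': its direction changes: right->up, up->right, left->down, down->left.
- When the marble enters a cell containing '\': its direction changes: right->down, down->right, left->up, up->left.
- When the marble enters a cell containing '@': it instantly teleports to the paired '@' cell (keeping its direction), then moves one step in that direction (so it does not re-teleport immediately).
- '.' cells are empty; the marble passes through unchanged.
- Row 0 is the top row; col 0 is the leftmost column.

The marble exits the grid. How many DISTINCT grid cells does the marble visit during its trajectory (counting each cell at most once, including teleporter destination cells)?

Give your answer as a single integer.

Step 1: enter (9,1), '/' deflects up->right, move right to (9,2)
Step 2: enter (9,2), '.' pass, move right to (9,3)
Step 3: enter (9,3), '.' pass, move right to (9,4)
Step 4: enter (9,4), '.' pass, move right to (9,5)
Step 5: enter (9,5), '.' pass, move right to (9,6)
Step 6: enter (9,6), '.' pass, move right to (9,7)
Step 7: enter (9,7), '.' pass, move right to (9,8)
Step 8: at (9,8) — EXIT via right edge, pos 9
Distinct cells visited: 7 (path length 7)

Answer: 7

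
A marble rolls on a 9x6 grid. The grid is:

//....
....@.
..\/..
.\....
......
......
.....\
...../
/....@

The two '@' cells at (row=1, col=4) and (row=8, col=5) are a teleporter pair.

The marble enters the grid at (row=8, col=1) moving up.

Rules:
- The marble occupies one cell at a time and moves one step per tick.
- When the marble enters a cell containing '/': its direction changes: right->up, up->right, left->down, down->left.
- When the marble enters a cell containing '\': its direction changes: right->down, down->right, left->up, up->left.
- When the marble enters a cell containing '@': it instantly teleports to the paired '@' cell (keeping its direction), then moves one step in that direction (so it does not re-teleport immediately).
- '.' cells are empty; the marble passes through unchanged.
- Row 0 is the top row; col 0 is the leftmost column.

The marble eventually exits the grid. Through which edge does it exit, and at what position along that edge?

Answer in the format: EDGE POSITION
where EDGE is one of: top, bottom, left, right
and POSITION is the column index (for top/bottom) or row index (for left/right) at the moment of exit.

Step 1: enter (8,1), '.' pass, move up to (7,1)
Step 2: enter (7,1), '.' pass, move up to (6,1)
Step 3: enter (6,1), '.' pass, move up to (5,1)
Step 4: enter (5,1), '.' pass, move up to (4,1)
Step 5: enter (4,1), '.' pass, move up to (3,1)
Step 6: enter (3,1), '\' deflects up->left, move left to (3,0)
Step 7: enter (3,0), '.' pass, move left to (3,-1)
Step 8: at (3,-1) — EXIT via left edge, pos 3

Answer: left 3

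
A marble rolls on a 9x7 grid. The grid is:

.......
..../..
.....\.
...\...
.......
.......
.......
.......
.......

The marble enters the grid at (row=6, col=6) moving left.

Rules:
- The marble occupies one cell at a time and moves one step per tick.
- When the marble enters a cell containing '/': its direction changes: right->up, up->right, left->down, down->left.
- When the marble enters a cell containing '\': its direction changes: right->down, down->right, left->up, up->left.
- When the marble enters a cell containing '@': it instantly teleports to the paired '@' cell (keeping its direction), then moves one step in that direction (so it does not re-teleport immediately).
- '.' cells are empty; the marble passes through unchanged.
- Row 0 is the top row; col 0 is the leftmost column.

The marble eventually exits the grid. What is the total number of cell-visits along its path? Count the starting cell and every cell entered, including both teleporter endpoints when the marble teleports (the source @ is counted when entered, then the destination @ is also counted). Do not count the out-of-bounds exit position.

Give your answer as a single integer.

Step 1: enter (6,6), '.' pass, move left to (6,5)
Step 2: enter (6,5), '.' pass, move left to (6,4)
Step 3: enter (6,4), '.' pass, move left to (6,3)
Step 4: enter (6,3), '.' pass, move left to (6,2)
Step 5: enter (6,2), '.' pass, move left to (6,1)
Step 6: enter (6,1), '.' pass, move left to (6,0)
Step 7: enter (6,0), '.' pass, move left to (6,-1)
Step 8: at (6,-1) — EXIT via left edge, pos 6
Path length (cell visits): 7

Answer: 7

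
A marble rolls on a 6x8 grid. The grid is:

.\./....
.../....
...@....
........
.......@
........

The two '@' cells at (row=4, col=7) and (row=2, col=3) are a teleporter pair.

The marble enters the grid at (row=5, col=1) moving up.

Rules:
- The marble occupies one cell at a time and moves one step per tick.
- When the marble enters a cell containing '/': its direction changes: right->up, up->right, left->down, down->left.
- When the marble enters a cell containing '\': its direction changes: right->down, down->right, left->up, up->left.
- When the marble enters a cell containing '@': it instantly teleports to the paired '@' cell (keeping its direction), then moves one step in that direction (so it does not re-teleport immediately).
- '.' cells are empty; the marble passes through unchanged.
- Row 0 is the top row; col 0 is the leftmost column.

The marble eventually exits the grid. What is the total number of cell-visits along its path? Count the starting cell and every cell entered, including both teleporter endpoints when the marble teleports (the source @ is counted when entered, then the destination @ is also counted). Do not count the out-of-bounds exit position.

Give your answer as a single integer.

Answer: 7

Derivation:
Step 1: enter (5,1), '.' pass, move up to (4,1)
Step 2: enter (4,1), '.' pass, move up to (3,1)
Step 3: enter (3,1), '.' pass, move up to (2,1)
Step 4: enter (2,1), '.' pass, move up to (1,1)
Step 5: enter (1,1), '.' pass, move up to (0,1)
Step 6: enter (0,1), '\' deflects up->left, move left to (0,0)
Step 7: enter (0,0), '.' pass, move left to (0,-1)
Step 8: at (0,-1) — EXIT via left edge, pos 0
Path length (cell visits): 7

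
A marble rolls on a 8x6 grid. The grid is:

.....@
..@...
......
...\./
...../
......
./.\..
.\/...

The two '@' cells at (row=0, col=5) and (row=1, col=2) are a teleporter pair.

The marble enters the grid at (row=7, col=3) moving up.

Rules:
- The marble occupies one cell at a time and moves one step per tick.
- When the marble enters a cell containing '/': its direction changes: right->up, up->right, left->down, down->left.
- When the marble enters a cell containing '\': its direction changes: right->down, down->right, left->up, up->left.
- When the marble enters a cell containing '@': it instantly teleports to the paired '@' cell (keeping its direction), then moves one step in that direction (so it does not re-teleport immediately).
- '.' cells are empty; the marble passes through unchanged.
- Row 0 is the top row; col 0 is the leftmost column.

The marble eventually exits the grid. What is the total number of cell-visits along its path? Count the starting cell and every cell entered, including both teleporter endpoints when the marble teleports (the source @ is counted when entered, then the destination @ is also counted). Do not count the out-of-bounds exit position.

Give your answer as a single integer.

Answer: 13

Derivation:
Step 1: enter (7,3), '.' pass, move up to (6,3)
Step 2: enter (6,3), '\' deflects up->left, move left to (6,2)
Step 3: enter (6,2), '.' pass, move left to (6,1)
Step 4: enter (6,1), '/' deflects left->down, move down to (7,1)
Step 5: enter (7,1), '\' deflects down->right, move right to (7,2)
Step 6: enter (7,2), '/' deflects right->up, move up to (6,2)
Step 7: enter (6,2), '.' pass, move up to (5,2)
Step 8: enter (5,2), '.' pass, move up to (4,2)
Step 9: enter (4,2), '.' pass, move up to (3,2)
Step 10: enter (3,2), '.' pass, move up to (2,2)
Step 11: enter (2,2), '.' pass, move up to (1,2)
Step 12: enter (1,2), '@' teleport (1,2)->(0,5), also enter (0,5), move up to (-1,5)
Step 13: at (-1,5) — EXIT via top edge, pos 5
Path length (cell visits): 13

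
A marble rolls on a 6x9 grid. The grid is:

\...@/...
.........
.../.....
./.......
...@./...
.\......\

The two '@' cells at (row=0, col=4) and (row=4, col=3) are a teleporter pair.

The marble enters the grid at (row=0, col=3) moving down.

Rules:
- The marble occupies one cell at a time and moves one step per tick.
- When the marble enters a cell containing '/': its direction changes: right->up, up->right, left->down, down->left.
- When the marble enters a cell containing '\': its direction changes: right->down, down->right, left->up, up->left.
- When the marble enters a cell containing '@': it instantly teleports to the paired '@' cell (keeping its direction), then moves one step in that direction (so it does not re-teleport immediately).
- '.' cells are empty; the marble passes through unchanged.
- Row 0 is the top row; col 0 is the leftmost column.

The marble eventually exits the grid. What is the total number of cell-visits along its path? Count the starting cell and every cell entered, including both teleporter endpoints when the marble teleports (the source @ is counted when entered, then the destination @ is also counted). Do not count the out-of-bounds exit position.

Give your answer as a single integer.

Answer: 6

Derivation:
Step 1: enter (0,3), '.' pass, move down to (1,3)
Step 2: enter (1,3), '.' pass, move down to (2,3)
Step 3: enter (2,3), '/' deflects down->left, move left to (2,2)
Step 4: enter (2,2), '.' pass, move left to (2,1)
Step 5: enter (2,1), '.' pass, move left to (2,0)
Step 6: enter (2,0), '.' pass, move left to (2,-1)
Step 7: at (2,-1) — EXIT via left edge, pos 2
Path length (cell visits): 6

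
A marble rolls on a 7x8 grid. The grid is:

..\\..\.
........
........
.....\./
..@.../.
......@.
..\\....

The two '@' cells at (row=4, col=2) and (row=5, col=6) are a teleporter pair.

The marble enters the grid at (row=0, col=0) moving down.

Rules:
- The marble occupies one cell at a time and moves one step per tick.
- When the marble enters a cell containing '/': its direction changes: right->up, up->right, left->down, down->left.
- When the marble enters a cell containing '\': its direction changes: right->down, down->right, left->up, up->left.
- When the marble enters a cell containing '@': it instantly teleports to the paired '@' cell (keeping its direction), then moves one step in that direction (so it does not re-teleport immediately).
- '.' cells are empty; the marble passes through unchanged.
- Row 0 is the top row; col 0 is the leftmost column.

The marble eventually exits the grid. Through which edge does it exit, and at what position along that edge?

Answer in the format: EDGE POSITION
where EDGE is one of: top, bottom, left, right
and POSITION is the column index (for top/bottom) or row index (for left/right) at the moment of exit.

Step 1: enter (0,0), '.' pass, move down to (1,0)
Step 2: enter (1,0), '.' pass, move down to (2,0)
Step 3: enter (2,0), '.' pass, move down to (3,0)
Step 4: enter (3,0), '.' pass, move down to (4,0)
Step 5: enter (4,0), '.' pass, move down to (5,0)
Step 6: enter (5,0), '.' pass, move down to (6,0)
Step 7: enter (6,0), '.' pass, move down to (7,0)
Step 8: at (7,0) — EXIT via bottom edge, pos 0

Answer: bottom 0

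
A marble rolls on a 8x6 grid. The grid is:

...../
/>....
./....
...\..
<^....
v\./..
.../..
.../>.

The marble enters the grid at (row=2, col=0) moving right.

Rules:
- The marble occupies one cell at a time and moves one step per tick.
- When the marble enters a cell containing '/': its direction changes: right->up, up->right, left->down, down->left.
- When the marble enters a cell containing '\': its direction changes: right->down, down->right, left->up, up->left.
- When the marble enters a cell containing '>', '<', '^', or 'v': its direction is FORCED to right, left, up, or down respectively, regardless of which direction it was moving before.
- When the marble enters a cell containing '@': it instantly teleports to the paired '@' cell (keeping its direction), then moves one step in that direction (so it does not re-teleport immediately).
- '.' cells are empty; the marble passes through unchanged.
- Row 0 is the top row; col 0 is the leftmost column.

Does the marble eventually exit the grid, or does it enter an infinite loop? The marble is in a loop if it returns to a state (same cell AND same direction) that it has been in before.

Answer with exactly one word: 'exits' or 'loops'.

Answer: exits

Derivation:
Step 1: enter (2,0), '.' pass, move right to (2,1)
Step 2: enter (2,1), '/' deflects right->up, move up to (1,1)
Step 3: enter (1,1), '>' forces up->right, move right to (1,2)
Step 4: enter (1,2), '.' pass, move right to (1,3)
Step 5: enter (1,3), '.' pass, move right to (1,4)
Step 6: enter (1,4), '.' pass, move right to (1,5)
Step 7: enter (1,5), '.' pass, move right to (1,6)
Step 8: at (1,6) — EXIT via right edge, pos 1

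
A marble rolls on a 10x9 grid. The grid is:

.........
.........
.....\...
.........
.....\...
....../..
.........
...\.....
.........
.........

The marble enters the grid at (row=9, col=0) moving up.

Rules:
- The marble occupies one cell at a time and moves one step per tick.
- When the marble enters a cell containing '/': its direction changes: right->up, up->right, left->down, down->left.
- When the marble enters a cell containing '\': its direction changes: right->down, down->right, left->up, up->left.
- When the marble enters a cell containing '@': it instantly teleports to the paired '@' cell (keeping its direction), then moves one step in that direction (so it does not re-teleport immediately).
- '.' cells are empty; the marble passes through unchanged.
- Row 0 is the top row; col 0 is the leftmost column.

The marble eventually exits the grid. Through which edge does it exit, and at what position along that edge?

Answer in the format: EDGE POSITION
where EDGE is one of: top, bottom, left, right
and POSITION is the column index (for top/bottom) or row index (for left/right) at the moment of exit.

Step 1: enter (9,0), '.' pass, move up to (8,0)
Step 2: enter (8,0), '.' pass, move up to (7,0)
Step 3: enter (7,0), '.' pass, move up to (6,0)
Step 4: enter (6,0), '.' pass, move up to (5,0)
Step 5: enter (5,0), '.' pass, move up to (4,0)
Step 6: enter (4,0), '.' pass, move up to (3,0)
Step 7: enter (3,0), '.' pass, move up to (2,0)
Step 8: enter (2,0), '.' pass, move up to (1,0)
Step 9: enter (1,0), '.' pass, move up to (0,0)
Step 10: enter (0,0), '.' pass, move up to (-1,0)
Step 11: at (-1,0) — EXIT via top edge, pos 0

Answer: top 0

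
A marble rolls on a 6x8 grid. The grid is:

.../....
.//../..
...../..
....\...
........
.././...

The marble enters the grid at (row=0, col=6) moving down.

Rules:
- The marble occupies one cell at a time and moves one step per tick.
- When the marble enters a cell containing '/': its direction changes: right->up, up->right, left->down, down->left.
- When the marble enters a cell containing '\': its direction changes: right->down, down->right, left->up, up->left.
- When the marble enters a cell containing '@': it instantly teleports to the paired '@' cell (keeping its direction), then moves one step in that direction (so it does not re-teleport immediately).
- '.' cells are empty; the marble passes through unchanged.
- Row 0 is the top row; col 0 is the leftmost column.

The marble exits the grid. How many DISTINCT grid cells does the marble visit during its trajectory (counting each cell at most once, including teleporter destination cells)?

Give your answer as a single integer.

Answer: 6

Derivation:
Step 1: enter (0,6), '.' pass, move down to (1,6)
Step 2: enter (1,6), '.' pass, move down to (2,6)
Step 3: enter (2,6), '.' pass, move down to (3,6)
Step 4: enter (3,6), '.' pass, move down to (4,6)
Step 5: enter (4,6), '.' pass, move down to (5,6)
Step 6: enter (5,6), '.' pass, move down to (6,6)
Step 7: at (6,6) — EXIT via bottom edge, pos 6
Distinct cells visited: 6 (path length 6)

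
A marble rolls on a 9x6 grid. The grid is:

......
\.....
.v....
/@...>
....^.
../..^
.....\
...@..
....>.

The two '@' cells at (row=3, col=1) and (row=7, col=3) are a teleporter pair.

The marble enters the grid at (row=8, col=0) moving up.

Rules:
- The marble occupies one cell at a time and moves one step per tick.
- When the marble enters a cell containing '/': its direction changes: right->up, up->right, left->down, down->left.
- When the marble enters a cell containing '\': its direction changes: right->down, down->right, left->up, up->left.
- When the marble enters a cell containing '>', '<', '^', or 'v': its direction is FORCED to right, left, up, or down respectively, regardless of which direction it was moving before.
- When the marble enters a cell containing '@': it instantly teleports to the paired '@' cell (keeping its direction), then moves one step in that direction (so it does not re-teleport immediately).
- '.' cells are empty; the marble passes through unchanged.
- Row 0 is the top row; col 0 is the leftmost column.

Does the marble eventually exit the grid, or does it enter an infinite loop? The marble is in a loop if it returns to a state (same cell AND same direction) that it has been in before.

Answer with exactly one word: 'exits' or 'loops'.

Answer: exits

Derivation:
Step 1: enter (8,0), '.' pass, move up to (7,0)
Step 2: enter (7,0), '.' pass, move up to (6,0)
Step 3: enter (6,0), '.' pass, move up to (5,0)
Step 4: enter (5,0), '.' pass, move up to (4,0)
Step 5: enter (4,0), '.' pass, move up to (3,0)
Step 6: enter (3,0), '/' deflects up->right, move right to (3,1)
Step 7: enter (3,1), '@' teleport (3,1)->(7,3), also enter (7,3), move right to (7,4)
Step 8: enter (7,4), '.' pass, move right to (7,5)
Step 9: enter (7,5), '.' pass, move right to (7,6)
Step 10: at (7,6) — EXIT via right edge, pos 7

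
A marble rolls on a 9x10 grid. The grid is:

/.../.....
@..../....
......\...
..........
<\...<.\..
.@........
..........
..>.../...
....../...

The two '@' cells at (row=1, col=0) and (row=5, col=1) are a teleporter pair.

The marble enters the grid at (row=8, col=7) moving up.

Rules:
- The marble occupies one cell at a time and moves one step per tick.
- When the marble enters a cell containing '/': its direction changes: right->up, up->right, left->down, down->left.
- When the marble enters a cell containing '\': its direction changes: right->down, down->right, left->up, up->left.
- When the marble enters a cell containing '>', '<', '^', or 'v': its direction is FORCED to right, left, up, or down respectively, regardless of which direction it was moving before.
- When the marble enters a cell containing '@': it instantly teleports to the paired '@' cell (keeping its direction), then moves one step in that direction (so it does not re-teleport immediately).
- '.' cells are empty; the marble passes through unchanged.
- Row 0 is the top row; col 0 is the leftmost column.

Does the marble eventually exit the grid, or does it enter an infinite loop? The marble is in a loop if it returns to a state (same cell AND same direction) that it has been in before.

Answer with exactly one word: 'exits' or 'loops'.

Step 1: enter (8,7), '.' pass, move up to (7,7)
Step 2: enter (7,7), '.' pass, move up to (6,7)
Step 3: enter (6,7), '.' pass, move up to (5,7)
Step 4: enter (5,7), '.' pass, move up to (4,7)
Step 5: enter (4,7), '\' deflects up->left, move left to (4,6)
Step 6: enter (4,6), '.' pass, move left to (4,5)
Step 7: enter (4,5), '<' forces left->left, move left to (4,4)
Step 8: enter (4,4), '.' pass, move left to (4,3)
Step 9: enter (4,3), '.' pass, move left to (4,2)
Step 10: enter (4,2), '.' pass, move left to (4,1)
Step 11: enter (4,1), '\' deflects left->up, move up to (3,1)
Step 12: enter (3,1), '.' pass, move up to (2,1)
Step 13: enter (2,1), '.' pass, move up to (1,1)
Step 14: enter (1,1), '.' pass, move up to (0,1)
Step 15: enter (0,1), '.' pass, move up to (-1,1)
Step 16: at (-1,1) — EXIT via top edge, pos 1

Answer: exits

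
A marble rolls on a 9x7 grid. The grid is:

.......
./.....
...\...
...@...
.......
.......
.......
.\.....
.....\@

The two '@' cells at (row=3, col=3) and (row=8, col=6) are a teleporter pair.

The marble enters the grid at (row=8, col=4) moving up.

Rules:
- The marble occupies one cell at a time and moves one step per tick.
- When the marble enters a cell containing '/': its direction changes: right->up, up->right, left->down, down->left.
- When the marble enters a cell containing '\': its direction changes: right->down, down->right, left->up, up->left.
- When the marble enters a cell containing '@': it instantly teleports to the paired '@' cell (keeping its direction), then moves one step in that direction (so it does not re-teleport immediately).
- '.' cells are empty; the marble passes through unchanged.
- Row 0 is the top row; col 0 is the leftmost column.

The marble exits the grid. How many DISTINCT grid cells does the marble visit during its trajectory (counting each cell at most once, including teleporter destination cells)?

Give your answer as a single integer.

Step 1: enter (8,4), '.' pass, move up to (7,4)
Step 2: enter (7,4), '.' pass, move up to (6,4)
Step 3: enter (6,4), '.' pass, move up to (5,4)
Step 4: enter (5,4), '.' pass, move up to (4,4)
Step 5: enter (4,4), '.' pass, move up to (3,4)
Step 6: enter (3,4), '.' pass, move up to (2,4)
Step 7: enter (2,4), '.' pass, move up to (1,4)
Step 8: enter (1,4), '.' pass, move up to (0,4)
Step 9: enter (0,4), '.' pass, move up to (-1,4)
Step 10: at (-1,4) — EXIT via top edge, pos 4
Distinct cells visited: 9 (path length 9)

Answer: 9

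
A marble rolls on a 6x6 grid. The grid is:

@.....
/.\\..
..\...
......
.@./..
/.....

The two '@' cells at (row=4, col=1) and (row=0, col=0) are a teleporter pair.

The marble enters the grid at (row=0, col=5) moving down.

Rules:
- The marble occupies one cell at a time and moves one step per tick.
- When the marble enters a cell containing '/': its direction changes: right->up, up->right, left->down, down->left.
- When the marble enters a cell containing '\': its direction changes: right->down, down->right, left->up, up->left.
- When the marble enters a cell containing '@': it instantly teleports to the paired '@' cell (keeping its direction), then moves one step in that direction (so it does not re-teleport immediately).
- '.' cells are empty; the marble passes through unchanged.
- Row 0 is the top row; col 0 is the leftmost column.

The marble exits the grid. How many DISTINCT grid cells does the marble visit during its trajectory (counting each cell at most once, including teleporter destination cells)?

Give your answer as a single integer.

Answer: 6

Derivation:
Step 1: enter (0,5), '.' pass, move down to (1,5)
Step 2: enter (1,5), '.' pass, move down to (2,5)
Step 3: enter (2,5), '.' pass, move down to (3,5)
Step 4: enter (3,5), '.' pass, move down to (4,5)
Step 5: enter (4,5), '.' pass, move down to (5,5)
Step 6: enter (5,5), '.' pass, move down to (6,5)
Step 7: at (6,5) — EXIT via bottom edge, pos 5
Distinct cells visited: 6 (path length 6)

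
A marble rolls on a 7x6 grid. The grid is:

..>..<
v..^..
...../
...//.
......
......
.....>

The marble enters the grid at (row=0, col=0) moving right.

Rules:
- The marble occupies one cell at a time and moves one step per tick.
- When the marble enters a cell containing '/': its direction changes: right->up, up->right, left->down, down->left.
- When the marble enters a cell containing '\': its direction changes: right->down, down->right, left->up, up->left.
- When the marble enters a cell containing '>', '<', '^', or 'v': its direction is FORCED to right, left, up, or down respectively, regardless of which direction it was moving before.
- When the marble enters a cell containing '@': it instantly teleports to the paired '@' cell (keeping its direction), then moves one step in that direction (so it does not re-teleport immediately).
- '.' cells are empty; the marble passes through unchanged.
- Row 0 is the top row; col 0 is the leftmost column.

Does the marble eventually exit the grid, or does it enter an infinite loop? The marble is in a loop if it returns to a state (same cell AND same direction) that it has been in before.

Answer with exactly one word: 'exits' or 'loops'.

Step 1: enter (0,0), '.' pass, move right to (0,1)
Step 2: enter (0,1), '.' pass, move right to (0,2)
Step 3: enter (0,2), '>' forces right->right, move right to (0,3)
Step 4: enter (0,3), '.' pass, move right to (0,4)
Step 5: enter (0,4), '.' pass, move right to (0,5)
Step 6: enter (0,5), '<' forces right->left, move left to (0,4)
Step 7: enter (0,4), '.' pass, move left to (0,3)
Step 8: enter (0,3), '.' pass, move left to (0,2)
Step 9: enter (0,2), '>' forces left->right, move right to (0,3)
Step 10: at (0,3) dir=right — LOOP DETECTED (seen before)

Answer: loops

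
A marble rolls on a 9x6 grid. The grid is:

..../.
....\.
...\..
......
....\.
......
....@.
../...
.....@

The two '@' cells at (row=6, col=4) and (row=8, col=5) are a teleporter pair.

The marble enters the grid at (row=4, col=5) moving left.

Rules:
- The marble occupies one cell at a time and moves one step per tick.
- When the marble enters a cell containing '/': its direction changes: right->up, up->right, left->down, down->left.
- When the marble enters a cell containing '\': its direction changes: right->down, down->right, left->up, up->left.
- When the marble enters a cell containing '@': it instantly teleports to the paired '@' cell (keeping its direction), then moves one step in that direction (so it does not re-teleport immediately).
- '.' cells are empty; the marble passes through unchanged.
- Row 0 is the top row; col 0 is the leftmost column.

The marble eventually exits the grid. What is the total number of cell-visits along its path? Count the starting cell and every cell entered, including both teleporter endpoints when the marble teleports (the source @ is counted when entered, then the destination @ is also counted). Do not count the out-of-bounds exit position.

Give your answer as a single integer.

Step 1: enter (4,5), '.' pass, move left to (4,4)
Step 2: enter (4,4), '\' deflects left->up, move up to (3,4)
Step 3: enter (3,4), '.' pass, move up to (2,4)
Step 4: enter (2,4), '.' pass, move up to (1,4)
Step 5: enter (1,4), '\' deflects up->left, move left to (1,3)
Step 6: enter (1,3), '.' pass, move left to (1,2)
Step 7: enter (1,2), '.' pass, move left to (1,1)
Step 8: enter (1,1), '.' pass, move left to (1,0)
Step 9: enter (1,0), '.' pass, move left to (1,-1)
Step 10: at (1,-1) — EXIT via left edge, pos 1
Path length (cell visits): 9

Answer: 9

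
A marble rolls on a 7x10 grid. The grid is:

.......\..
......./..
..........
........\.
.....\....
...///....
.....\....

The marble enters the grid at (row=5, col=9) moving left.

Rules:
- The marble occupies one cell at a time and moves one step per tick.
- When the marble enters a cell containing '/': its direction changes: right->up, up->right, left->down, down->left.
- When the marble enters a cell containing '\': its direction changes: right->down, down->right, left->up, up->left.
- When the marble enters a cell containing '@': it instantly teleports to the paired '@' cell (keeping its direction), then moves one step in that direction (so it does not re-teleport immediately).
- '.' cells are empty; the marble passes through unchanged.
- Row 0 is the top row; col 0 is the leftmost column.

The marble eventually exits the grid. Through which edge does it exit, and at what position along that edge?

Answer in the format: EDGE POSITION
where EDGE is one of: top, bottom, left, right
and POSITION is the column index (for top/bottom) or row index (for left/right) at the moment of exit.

Step 1: enter (5,9), '.' pass, move left to (5,8)
Step 2: enter (5,8), '.' pass, move left to (5,7)
Step 3: enter (5,7), '.' pass, move left to (5,6)
Step 4: enter (5,6), '.' pass, move left to (5,5)
Step 5: enter (5,5), '/' deflects left->down, move down to (6,5)
Step 6: enter (6,5), '\' deflects down->right, move right to (6,6)
Step 7: enter (6,6), '.' pass, move right to (6,7)
Step 8: enter (6,7), '.' pass, move right to (6,8)
Step 9: enter (6,8), '.' pass, move right to (6,9)
Step 10: enter (6,9), '.' pass, move right to (6,10)
Step 11: at (6,10) — EXIT via right edge, pos 6

Answer: right 6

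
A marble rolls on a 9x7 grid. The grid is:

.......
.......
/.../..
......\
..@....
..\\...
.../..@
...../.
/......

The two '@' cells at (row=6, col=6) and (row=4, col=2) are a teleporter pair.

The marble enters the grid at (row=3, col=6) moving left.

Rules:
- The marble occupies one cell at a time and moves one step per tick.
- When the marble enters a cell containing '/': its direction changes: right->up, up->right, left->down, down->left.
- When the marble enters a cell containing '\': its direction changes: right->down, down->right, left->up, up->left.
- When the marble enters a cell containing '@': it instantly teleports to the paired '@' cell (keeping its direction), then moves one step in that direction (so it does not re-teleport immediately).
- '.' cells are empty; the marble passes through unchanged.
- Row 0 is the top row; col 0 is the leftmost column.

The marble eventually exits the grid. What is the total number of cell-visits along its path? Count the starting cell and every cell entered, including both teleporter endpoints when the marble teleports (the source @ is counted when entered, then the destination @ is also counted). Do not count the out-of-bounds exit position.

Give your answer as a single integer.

Step 1: enter (3,6), '\' deflects left->up, move up to (2,6)
Step 2: enter (2,6), '.' pass, move up to (1,6)
Step 3: enter (1,6), '.' pass, move up to (0,6)
Step 4: enter (0,6), '.' pass, move up to (-1,6)
Step 5: at (-1,6) — EXIT via top edge, pos 6
Path length (cell visits): 4

Answer: 4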